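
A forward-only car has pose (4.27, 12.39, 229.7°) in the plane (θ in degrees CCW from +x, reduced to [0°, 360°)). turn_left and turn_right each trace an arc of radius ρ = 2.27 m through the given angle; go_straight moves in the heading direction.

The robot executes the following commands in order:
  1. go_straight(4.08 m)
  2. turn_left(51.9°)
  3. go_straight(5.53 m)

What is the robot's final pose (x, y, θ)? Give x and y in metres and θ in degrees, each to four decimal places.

set_pose: (x, y, θ) = (4.2700, 12.3900, 229.7000°), ρ = 2.27
go_straight(4.08): x += 4.08·cos θ, y += 4.08·sin θ → (1.6311, 9.2783, 229.7000°)
turn_left(51.9°): centre at ρ to the left, rotate +51.9° → (1.1387, 7.3537, 281.6000°)
go_straight(5.53): x += 5.53·cos θ, y += 5.53·sin θ → (2.2507, 1.9366, 281.6000°)

(2.2507, 1.9366, 281.6000°)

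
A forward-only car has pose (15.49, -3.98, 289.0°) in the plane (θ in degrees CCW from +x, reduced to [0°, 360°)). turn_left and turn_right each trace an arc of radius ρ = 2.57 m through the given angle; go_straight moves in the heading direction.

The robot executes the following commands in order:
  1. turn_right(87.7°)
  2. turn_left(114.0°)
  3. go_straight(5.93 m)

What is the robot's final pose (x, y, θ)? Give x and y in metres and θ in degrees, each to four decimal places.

(17.3344, -15.6035, 315.3000°)

set_pose: (x, y, θ) = (15.4900, -3.9800, 289.0000°), ρ = 2.57
turn_right(87.7°): centre at ρ to the right, rotate −87.7° → (13.9936, -7.2112, 201.3000°)
turn_left(114.0°): centre at ρ to the left, rotate +114.0° → (13.1194, -11.4324, 315.3000°)
go_straight(5.93): x += 5.93·cos θ, y += 5.93·sin θ → (17.3344, -15.6035, 315.3000°)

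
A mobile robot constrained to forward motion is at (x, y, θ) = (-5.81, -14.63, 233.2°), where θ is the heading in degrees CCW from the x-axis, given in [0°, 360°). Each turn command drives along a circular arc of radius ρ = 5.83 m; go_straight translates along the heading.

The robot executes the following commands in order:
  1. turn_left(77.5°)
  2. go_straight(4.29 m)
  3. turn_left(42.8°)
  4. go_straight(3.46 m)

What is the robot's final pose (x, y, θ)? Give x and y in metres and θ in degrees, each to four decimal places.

set_pose: (x, y, θ) = (-5.8100, -14.6300, 233.2000°), ρ = 5.83
turn_left(77.5°): centre at ρ to the left, rotate +77.5° → (-5.5617, -21.9240, 310.7000°)
go_straight(4.29): x += 4.29·cos θ, y += 4.29·sin θ → (-2.7642, -25.1764, 310.7000°)
turn_left(42.8°): centre at ρ to the left, rotate +42.8° → (0.9958, -27.1672, 353.5000°)
go_straight(3.46): x += 3.46·cos θ, y += 3.46·sin θ → (4.4335, -27.5589, 353.5000°)

(4.4335, -27.5589, 353.5000°)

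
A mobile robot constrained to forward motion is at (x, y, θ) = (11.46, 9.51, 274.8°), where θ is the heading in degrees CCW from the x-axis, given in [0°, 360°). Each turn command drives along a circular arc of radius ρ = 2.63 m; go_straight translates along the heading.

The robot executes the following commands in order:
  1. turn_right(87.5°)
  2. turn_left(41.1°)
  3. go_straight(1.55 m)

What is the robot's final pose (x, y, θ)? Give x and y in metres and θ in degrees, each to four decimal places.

set_pose: (x, y, θ) = (11.4600, 9.5100, 274.8000°), ρ = 2.63
turn_right(87.5°): centre at ρ to the right, rotate −87.5° → (9.1734, 6.6812, 187.3000°)
turn_left(41.1°): centre at ρ to the left, rotate +41.1° → (7.5409, 5.8187, 228.4000°)
go_straight(1.55): x += 1.55·cos θ, y += 1.55·sin θ → (6.5118, 4.6596, 228.4000°)

(6.5118, 4.6596, 228.4000°)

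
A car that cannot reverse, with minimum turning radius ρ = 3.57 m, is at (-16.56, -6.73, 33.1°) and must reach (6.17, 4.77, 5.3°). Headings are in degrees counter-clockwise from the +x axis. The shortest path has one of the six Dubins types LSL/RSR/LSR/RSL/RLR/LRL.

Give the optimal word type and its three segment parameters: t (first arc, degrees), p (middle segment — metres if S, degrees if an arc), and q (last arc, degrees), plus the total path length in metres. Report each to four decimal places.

Let ψ = atan2(Δy, Δx) = atan2(11.50, 22.73) = 26.8366° be the start→goal bearing.
Normalize: d = |goal − start| / ρ = 25.473573/3.57 = 7.135455, α = (θ_start − ψ) mod 360° = 6.2634° = 0.109316 rad, β = (θ_goal − ψ) mod 360° = 338.4634° = 5.907300 rad.
Common terms: sin α = 0.109099, cos α = 0.994031, sin β = -0.367096, cos β = 0.930183, cos(α−β) = 0.884581, d² = 50.914711. Work in radians in the unit-radius frame; every candidate has L = ρ·(t + p + q).
LSL: p² = 2 + d² − 2cos(α−β) + 2d(sin α − sin β) = 57.941282; p = √p² = 7.611917; φ = atan2(cos β − cos α, d + sin α − sin β) = -0.008388 rad; t = (φ − α) mod 2π = 6.165481 rad, q = (β − φ) mod 2π = 5.915688 rad → L = 3.57·(6.165481 + 7.611917 + 5.915688) = 3.57·19.693086 = 70.304318 m
RSR: p² = 2 + d² − 2cos(α−β) + 2d(sin β − sin α) = 44.349816; p = √p² = 6.659566; φ = atan2(cos α − cos β, d − sin α + sin β) = 0.009588 rad; t = (α − φ) mod 2π = 0.099729 rad, q = (φ − β) mod 2π = 0.385473 rad → L = 3.57·(0.099729 + 6.659566 + 0.385473) = 3.57·7.144767 = 25.506819 m
LSR: p² = d² − 2 + 2cos(α−β) + 2d(sin α + sin β) = 47.002014; p = √p² = 6.855801; φ = atan2(−cos α − cos β, d + sin α + sin β) − atan2(−2, p) = 0.011037 rad; t = (φ − α) mod 2π = 6.184906 rad, q = (φ − β) mod 2π = 0.386922 rad → L = 3.57·(6.184906 + 6.855801 + 0.386922) = 3.57·13.427629 = 47.936637 m
RSL: p² = d² − 2 + 2cos(α−β) − 2d(sin α + sin β) = 54.365732; p = √p² = 7.373312; φ = atan2(cos α + cos β, d − sin α − sin β) − atan2(2, p) = -0.010264 rad; t = (α − φ) mod 2π = 0.119581 rad, q = (β − φ) mod 2π = 5.917564 rad → L = 3.57·(0.119581 + 7.373312 + 5.917564) = 3.57·13.410457 = 47.875332 m
RLR: c = (6 − d² + 2cos(α−β) + 2d(sin α − sin β))/8 = -4.543727, |c| > 1 → infeasible
LRL: c = (6 − d² + 2cos(α−β) − 2d(sin α − sin β))/8 = -6.242660, |c| > 1 → infeasible
Shortest: RSR with L = 25.506819 m ≈ 25.5068 m
Convert RSR to answer units (arcs ×180/π): t = 0.099729·180/π = 5.7140°, p = ρ·p = 3.57·6.659566 = 23.7746 m, q = 0.385473·180/π = 22.0860°, L = 25.5068 m.

RSR: t = 5.7140°, p = 23.7746 m, q = 22.0860°, L = 25.5068 m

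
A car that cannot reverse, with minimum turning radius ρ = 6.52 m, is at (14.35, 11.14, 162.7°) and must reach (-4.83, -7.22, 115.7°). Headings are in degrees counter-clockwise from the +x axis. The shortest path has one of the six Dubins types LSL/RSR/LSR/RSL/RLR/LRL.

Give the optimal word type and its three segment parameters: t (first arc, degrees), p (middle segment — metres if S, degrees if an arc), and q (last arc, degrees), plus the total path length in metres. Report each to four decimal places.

LSR: t = 119.1909°, p = 6.7658 m, q = 166.1909°, L = 39.2410 m

Let ψ = atan2(Δy, Δx) = atan2(-18.36, -19.18) = -136.2513° be the start→goal bearing.
Normalize: d = |goal − start| / ρ = 26.551121/6.52 = 4.072258, α = (θ_start − ψ) mod 360° = 298.9513° = 5.217685 rad, β = (θ_goal − ψ) mod 360° = 251.9513° = 4.397380 rad.
Common terms: sin α = -0.875031, cos α = 0.484067, sin β = -0.950794, cos β = -0.309825, cos(α−β) = 0.681998, d² = 16.583283. Work in radians in the unit-radius frame; every candidate has L = ρ·(t + p + q).
LSL: p² = 2 + d² − 2cos(α−β) + 2d(sin α − sin β) = 17.836335; p = √p² = 4.223309; φ = atan2(cos β − cos α, d + sin α − sin β) = -0.189104 rad; t = (φ − α) mod 2π = 0.876397 rad, q = (β − φ) mod 2π = 4.586484 rad → L = 6.52·(0.876397 + 4.223309 + 4.586484) = 6.52·9.686189 = 63.153953 m
RSR: p² = 2 + d² − 2cos(α−β) + 2d(sin β − sin α) = 16.602237; p = √p² = 4.074584; φ = atan2(cos α − cos β, d − sin α + sin β) = 0.196094 rad; t = (α − φ) mod 2π = 5.021591 rad, q = (φ − β) mod 2π = 2.081899 rad → L = 6.52·(5.021591 + 4.074584 + 2.081899) = 6.52·11.178074 = 72.881045 m
LSR: p² = d² − 2 + 2cos(α−β) + 2d(sin α + sin β) = 1.076821; p = √p² = 1.037700; φ = atan2(−cos α − cos β, d + sin α + sin β) − atan2(−2, p) = 1.014774 rad; t = (φ − α) mod 2π = 2.080274 rad, q = (φ − β) mod 2π = 2.900579 rad → L = 6.52·(2.080274 + 1.037700 + 2.900579) = 6.52·6.018553 = 39.240965 m
RSL: p² = d² − 2 + 2cos(α−β) − 2d(sin α + sin β) = 30.817739; p = √p² = 5.551373; φ = atan2(cos α + cos β, d − sin α − sin β) − atan2(2, p) = -0.316262 rad; t = (α − φ) mod 2π = 5.533947 rad, q = (β − φ) mod 2π = 4.713642 rad → L = 6.52·(5.533947 + 5.551373 + 4.713642) = 6.52·15.798962 = 103.009235 m
RLR: c = (6 − d² + 2cos(α−β) + 2d(sin α − sin β))/8 = -1.075280, |c| > 1 → infeasible
LRL: c = (6 − d² + 2cos(α−β) − 2d(sin α − sin β))/8 = -1.229542, |c| > 1 → infeasible
Shortest: LSR with L = 39.240965 m ≈ 39.2410 m
Convert LSR to answer units (arcs ×180/π): t = 2.080274·180/π = 119.1909°, p = ρ·p = 6.52·1.037700 = 6.7658 m, q = 2.900579·180/π = 166.1909°, L = 39.2410 m.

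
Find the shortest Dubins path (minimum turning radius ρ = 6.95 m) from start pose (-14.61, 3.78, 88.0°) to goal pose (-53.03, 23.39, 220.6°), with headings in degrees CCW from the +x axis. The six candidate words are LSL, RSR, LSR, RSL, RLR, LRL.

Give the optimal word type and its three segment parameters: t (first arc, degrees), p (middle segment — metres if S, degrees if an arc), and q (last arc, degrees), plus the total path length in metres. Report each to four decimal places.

Let ψ = atan2(Δy, Δx) = atan2(19.61, -38.42) = 152.9597° be the start→goal bearing.
Normalize: d = |goal − start| / ρ = 43.135235/6.95 = 6.206509, α = (θ_start − ψ) mod 360° = 295.0403° = 5.149424 rad, β = (θ_goal − ψ) mod 360° = 67.6403° = 1.180546 rad.
Common terms: sin α = -0.906010, cos α = 0.423255, sin β = 0.924814, cos β = 0.380420, cos(α−β) = -0.676876, d² = 38.520749. Work in radians in the unit-radius frame; every candidate has L = ρ·(t + p + q).
LSL: p² = 2 + d² − 2cos(α−β) + 2d(sin α − sin β) = 19.148449; p = √p² = 4.375894; φ = atan2(cos β − cos α, d + sin α − sin β) = -0.009789 rad; t = (φ − α) mod 2π = 1.123972 rad, q = (β − φ) mod 2π = 1.190335 rad → L = 6.95·(1.123972 + 4.375894 + 1.190335) = 6.95·6.690201 = 46.496895 m
RSR: p² = 2 + d² − 2cos(α−β) + 2d(sin β − sin α) = 64.600553; p = √p² = 8.037447; φ = atan2(cos α − cos β, d − sin α + sin β) = 0.005329 rad; t = (α − φ) mod 2π = 5.144095 rad, q = (φ − β) mod 2π = 5.107969 rad → L = 6.95·(5.144095 + 8.037447 + 5.107969) = 6.95·18.289511 = 127.112101 m
LSR: p² = d² − 2 + 2cos(α−β) + 2d(sin α + sin β) = 35.400402; p = √p² = 5.949824; φ = atan2(−cos α − cos β, d + sin α + sin β) − atan2(−2, p) = 0.195890 rad; t = (φ − α) mod 2π = 1.329651 rad, q = (φ − β) mod 2π = 5.298530 rad → L = 6.95·(1.329651 + 5.949824 + 5.298530) = 6.95·12.578005 = 87.417138 m
RSL: p² = d² − 2 + 2cos(α−β) − 2d(sin α + sin β) = 34.933593; p = √p² = 5.910465; φ = atan2(cos α + cos β, d − sin α − sin β) − atan2(2, p) = -0.197129 rad; t = (α − φ) mod 2π = 5.346553 rad, q = (β − φ) mod 2π = 1.377674 rad → L = 6.95·(5.346553 + 5.910465 + 1.377674) = 6.95·12.634692 = 87.811108 m
RLR: c = (6 − d² + 2cos(α−β) + 2d(sin α − sin β))/8 = -7.075069, |c| > 1 → infeasible
LRL: c = (6 − d² + 2cos(α−β) − 2d(sin α − sin β))/8 = -1.393556, |c| > 1 → infeasible
Shortest: LSL with L = 46.496895 m ≈ 46.4969 m
Convert LSL to answer units (arcs ×180/π): t = 1.123972·180/π = 64.3989°, p = ρ·p = 6.95·4.375894 = 30.4125 m, q = 1.190335·180/π = 68.2011°, L = 46.4969 m.

LSL: t = 64.3989°, p = 30.4125 m, q = 68.2011°, L = 46.4969 m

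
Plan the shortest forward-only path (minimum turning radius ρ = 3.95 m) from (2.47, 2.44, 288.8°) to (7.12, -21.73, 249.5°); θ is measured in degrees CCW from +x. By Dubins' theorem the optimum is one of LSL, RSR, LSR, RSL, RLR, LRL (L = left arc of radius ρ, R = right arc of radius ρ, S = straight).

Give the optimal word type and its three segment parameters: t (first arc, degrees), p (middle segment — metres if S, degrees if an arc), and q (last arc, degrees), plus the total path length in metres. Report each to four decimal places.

RSR: t = 6.5034°, p = 22.0189 m, q = 32.7966°, L = 24.7282 m

Let ψ = atan2(Δy, Δx) = atan2(-24.17, 4.65) = -79.1101° be the start→goal bearing.
Normalize: d = |goal − start| / ρ = 24.613236/3.95 = 6.231199, α = (θ_start − ψ) mod 360° = 7.9101° = 0.138057 rad, β = (θ_goal − ψ) mod 360° = 328.6101° = 5.735328 rad.
Common terms: sin α = 0.137619, cos α = 0.990485, sin β = -0.520860, cos β = 0.853642, cos(α−β) = 0.773840, d² = 38.827842. Work in radians in the unit-radius frame; every candidate has L = ρ·(t + p + q).
LSL: p² = 2 + d² − 2cos(α−β) + 2d(sin α − sin β) = 47.486379; p = √p² = 6.891036; φ = atan2(cos β − cos α, d + sin α − sin β) = -0.019859 rad; t = (φ − α) mod 2π = 6.125269 rad, q = (β − φ) mod 2π = 5.755187 rad → L = 3.95·(6.125269 + 6.891036 + 5.755187) = 3.95·18.771492 = 74.147395 m
RSR: p² = 2 + d² − 2cos(α−β) + 2d(sin β − sin α) = 31.073943; p = √p² = 5.574401; φ = atan2(cos α − cos β, d − sin α + sin β) = 0.024551 rad; t = (α − φ) mod 2π = 0.113506 rad, q = (φ − β) mod 2π = 0.572408 rad → L = 3.95·(0.113506 + 5.574401 + 0.572408) = 3.95·6.260315 = 24.728245 m
LSR: p² = d² − 2 + 2cos(α−β) + 2d(sin α + sin β) = 33.599423; p = √p² = 5.796501; φ = atan2(−cos α − cos β, d + sin α + sin β) − atan2(−2, p) = 0.026770 rad; t = (φ − α) mod 2π = 6.171899 rad, q = (φ − β) mod 2π = 0.574628 rad → L = 3.95·(6.171899 + 5.796501 + 0.574628) = 3.95·12.543028 = 49.544959 m
RSL: p² = d² − 2 + 2cos(α−β) − 2d(sin α + sin β) = 43.151621; p = √p² = 6.568989; φ = atan2(cos α + cos β, d − sin α − sin β) − atan2(2, p) = -0.023646 rad; t = (α − φ) mod 2π = 0.161702 rad, q = (β − φ) mod 2π = 5.758973 rad → L = 3.95·(0.161702 + 6.568989 + 5.758973) = 3.95·12.489665 = 49.334178 m
RLR: c = (6 − d² + 2cos(α−β) + 2d(sin α − sin β))/8 = -2.884243, |c| > 1 → infeasible
LRL: c = (6 − d² + 2cos(α−β) − 2d(sin α − sin β))/8 = -4.935797, |c| > 1 → infeasible
Shortest: RSR with L = 24.728245 m ≈ 24.7282 m
Convert RSR to answer units (arcs ×180/π): t = 0.113506·180/π = 6.5034°, p = ρ·p = 3.95·5.574401 = 22.0189 m, q = 0.572408·180/π = 32.7966°, L = 24.7282 m.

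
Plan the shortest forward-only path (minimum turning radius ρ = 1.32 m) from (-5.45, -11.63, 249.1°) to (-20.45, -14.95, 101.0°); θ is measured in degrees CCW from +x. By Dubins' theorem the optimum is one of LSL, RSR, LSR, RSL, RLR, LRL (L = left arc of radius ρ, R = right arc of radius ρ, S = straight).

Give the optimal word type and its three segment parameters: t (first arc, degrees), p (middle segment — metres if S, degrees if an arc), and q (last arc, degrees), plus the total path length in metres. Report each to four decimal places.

Let ψ = atan2(Δy, Δx) = atan2(-3.32, -15.00) = -167.5197° be the start→goal bearing.
Normalize: d = |goal − start| / ρ = 15.363021/1.32 = 11.638652, α = (θ_start − ψ) mod 360° = 56.6197° = 0.988201 rad, β = (θ_goal − ψ) mod 360° = 268.5197° = 4.686553 rad.
Common terms: sin α = 0.835037, cos α = 0.550193, sin β = -0.999666, cos β = -0.025833, cos(α−β) = -0.848972, d² = 135.458219. Work in radians in the unit-radius frame; every candidate has L = ρ·(t + p + q).
LSL: p² = 2 + d² − 2cos(α−β) + 2d(sin α − sin β) = 181.863117; p = √p² = 13.485663; φ = atan2(cos β − cos α, d + sin α − sin β) = -0.042727 rad; t = (φ − α) mod 2π = 5.252258 rad, q = (β − φ) mod 2π = 4.729280 rad → L = 1.32·(5.252258 + 13.485663 + 4.729280) = 1.32·23.467201 = 30.976706 m
RSR: p² = 2 + d² − 2cos(α−β) + 2d(sin β − sin α) = 96.449207; p = √p² = 9.820856; φ = atan2(cos α − cos β, d − sin α + sin β) = 0.058687 rad; t = (α − φ) mod 2π = 0.929514 rad, q = (φ − β) mod 2π = 1.655319 rad → L = 1.32·(0.929514 + 9.820856 + 1.655319) = 1.32·12.405688 = 16.375509 m
LSR: p² = d² − 2 + 2cos(α−β) + 2d(sin α + sin β) = 127.928159; p = √p² = 11.310533; φ = atan2(−cos α − cos β, d + sin α + sin β) − atan2(−2, p) = 0.129349 rad; t = (φ − α) mod 2π = 5.424334 rad, q = (φ − β) mod 2π = 1.725981 rad → L = 1.32·(5.424334 + 11.310533 + 1.725981) = 1.32·18.460848 = 24.368319 m
RSL: p² = d² − 2 + 2cos(α−β) − 2d(sin α + sin β) = 135.592391; p = √p² = 11.644415; φ = atan2(cos α + cos β, d − sin α − sin β) − atan2(2, p) = -0.125701 rad; t = (α − φ) mod 2π = 1.113901 rad, q = (β − φ) mod 2π = 4.812254 rad → L = 1.32·(1.113901 + 11.644415 + 4.812254) = 1.32·17.570570 = 23.193153 m
RLR: c = (6 − d² + 2cos(α−β) + 2d(sin α − sin β))/8 = -11.056151, |c| > 1 → infeasible
LRL: c = (6 − d² + 2cos(α−β) − 2d(sin α − sin β))/8 = -21.732890, |c| > 1 → infeasible
Shortest: RSR with L = 16.375509 m ≈ 16.3755 m
Convert RSR to answer units (arcs ×180/π): t = 0.929514·180/π = 53.2572°, p = ρ·p = 1.32·9.820856 = 12.9635 m, q = 1.655319·180/π = 94.8428°, L = 16.3755 m.

RSR: t = 53.2572°, p = 12.9635 m, q = 94.8428°, L = 16.3755 m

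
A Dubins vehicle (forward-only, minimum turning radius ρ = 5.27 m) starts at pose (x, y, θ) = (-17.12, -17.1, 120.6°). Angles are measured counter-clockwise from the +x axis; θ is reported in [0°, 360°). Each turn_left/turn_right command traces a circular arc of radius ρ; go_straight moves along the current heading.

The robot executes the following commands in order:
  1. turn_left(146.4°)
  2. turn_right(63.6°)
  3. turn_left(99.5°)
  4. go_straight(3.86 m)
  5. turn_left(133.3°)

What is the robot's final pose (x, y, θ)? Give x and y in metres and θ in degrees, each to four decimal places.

set_pose: (x, y, θ) = (-17.1200, -17.1000, 120.6000°), ρ = 5.27
turn_left(146.4°): centre at ρ to the left, rotate +146.4° → (-26.9189, -19.5068, 267.0000°)
turn_right(63.6°): centre at ρ to the right, rotate −63.6° → (-30.0887, -24.0676, 203.4000°)
turn_left(99.5°): centre at ρ to the left, rotate +99.5° → (-32.4205, -31.7667, 302.9000°)
go_straight(3.86): x += 3.86·cos θ, y += 3.86·sin θ → (-30.3239, -35.0076, 302.9000°)
turn_left(133.3°): centre at ρ to the left, rotate +133.3° → (-20.7812, -33.4022, 436.2000° ≡ 76.2000°)

(-20.7812, -33.4022, 76.2000°)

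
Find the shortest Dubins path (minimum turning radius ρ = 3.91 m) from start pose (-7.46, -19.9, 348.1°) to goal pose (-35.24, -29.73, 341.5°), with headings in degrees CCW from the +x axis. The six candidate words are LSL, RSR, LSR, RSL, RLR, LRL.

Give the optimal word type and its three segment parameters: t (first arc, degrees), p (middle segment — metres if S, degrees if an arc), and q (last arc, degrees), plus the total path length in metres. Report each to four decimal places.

RSL: t = 180.6202°, p = 24.6234 m, q = 174.0202°, L = 48.8249 m

Let ψ = atan2(Δy, Δx) = atan2(-9.83, -27.78) = -160.5136° be the start→goal bearing.
Normalize: d = |goal − start| / ρ = 29.467903/3.91 = 7.536548, α = (θ_start − ψ) mod 360° = 148.6136° = 2.593796 rad, β = (θ_goal − ψ) mod 360° = 142.0136° = 2.478605 rad.
Common terms: sin α = 0.520807, cos α = -0.853674, sin β = 0.615475, cos β = -0.788157, cos(α−β) = 0.993373, d² = 56.799557. Work in radians in the unit-radius frame; every candidate has L = ρ·(t + p + q).
LSL: p² = 2 + d² − 2cos(α−β) + 2d(sin α − sin β) = 55.385880; p = √p² = 7.442169; φ = atan2(cos β − cos α, d + sin α − sin β) = 0.008804 rad; t = (φ − α) mod 2π = 3.698193 rad, q = (β − φ) mod 2π = 2.469801 rad → L = 3.91·(3.698193 + 7.442169 + 2.469801) = 3.91·13.610163 = 53.215736 m
RSR: p² = 2 + d² − 2cos(α−β) + 2d(sin β − sin α) = 58.239742; p = √p² = 7.631497; φ = atan2(cos α − cos β, d − sin α + sin β) = -0.008585 rad; t = (α − φ) mod 2π = 2.602382 rad, q = (φ − β) mod 2π = 3.795995 rad → L = 3.91·(2.602382 + 7.631497 + 3.795995) = 3.91·14.029874 = 54.856806 m
LSR: p² = d² − 2 + 2cos(α−β) + 2d(sin α + sin β) = 73.913586; p = √p² = 8.597301; φ = atan2(−cos α − cos β, d + sin α + sin β) − atan2(−2, p) = 0.415659 rad; t = (φ − α) mod 2π = 4.105048 rad, q = (φ − β) mod 2π = 4.220240 rad → L = 3.91·(4.105048 + 8.597301 + 4.220240) = 3.91·16.922589 = 66.167324 m
RSL: p² = d² − 2 + 2cos(α−β) − 2d(sin α + sin β) = 39.659018; p = √p² = 6.297541; φ = atan2(cos α + cos β, d − sin α − sin β) − atan2(2, p) = -0.558621 rad; t = (α − φ) mod 2π = 3.152417 rad, q = (β − φ) mod 2π = 3.037226 rad → L = 3.91·(3.152417 + 6.297541 + 3.037226) = 3.91·12.487183 = 48.824887 m
RLR: c = (6 − d² + 2cos(α−β) + 2d(sin α − sin β))/8 = -6.279968, |c| > 1 → infeasible
LRL: c = (6 − d² + 2cos(α−β) − 2d(sin α − sin β))/8 = -5.923235, |c| > 1 → infeasible
Shortest: RSL with L = 48.824887 m ≈ 48.8249 m
Convert RSL to answer units (arcs ×180/π): t = 3.152417·180/π = 180.6202°, p = ρ·p = 3.91·6.297541 = 24.6234 m, q = 3.037226·180/π = 174.0202°, L = 48.8249 m.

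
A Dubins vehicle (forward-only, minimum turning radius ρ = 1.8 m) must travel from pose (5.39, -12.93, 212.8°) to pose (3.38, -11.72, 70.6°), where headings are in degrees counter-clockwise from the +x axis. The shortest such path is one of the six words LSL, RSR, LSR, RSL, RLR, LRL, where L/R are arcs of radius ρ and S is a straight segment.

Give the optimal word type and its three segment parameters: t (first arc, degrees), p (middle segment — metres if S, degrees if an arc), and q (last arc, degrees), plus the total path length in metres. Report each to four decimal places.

Let ψ = atan2(Δy, Δx) = atan2(1.21, -2.01) = 148.9525° be the start→goal bearing.
Normalize: d = |goal − start| / ρ = 2.346103/1.8 = 1.303391, α = (θ_start − ψ) mod 360° = 63.8475° = 1.114349 rad, β = (θ_goal − ψ) mod 360° = 281.6475° = 4.915677 rad.
Common terms: sin α = 0.897624, cos α = 0.440761, sin β = -0.979408, cos β = 0.201890, cos(α−β) = -0.790155, d² = 1.698827. Work in radians in the unit-radius frame; every candidate has L = ρ·(t + p + q).
LSL: p² = 2 + d² − 2cos(α−β) + 2d(sin α − sin β) = 10.172150; p = √p² = 3.189381; φ = atan2(cos β − cos α, d + sin α − sin β) = -0.074966 rad; t = (φ − α) mod 2π = 5.093870 rad, q = (β − φ) mod 2π = 4.990643 rad → L = 1.8·(5.093870 + 3.189381 + 4.990643) = 1.8·13.273893 = 23.893008 m
RSR: p² = 2 + d² − 2cos(α−β) + 2d(sin β − sin α) = 0.386124; p = √p² = 0.621389; φ = atan2(cos α − cos β, d − sin α + sin β) = 2.747019 rad; t = (α − φ) mod 2π = 4.650516 rad, q = (φ − β) mod 2π = 4.114527 rad → L = 1.8·(4.650516 + 0.621389 + 4.114527) = 1.8·9.386433 = 16.895579 m
LSR: p² = d² − 2 + 2cos(α−β) + 2d(sin α + sin β) = -2.094676 < 0 → infeasible
RSL: p² = d² − 2 + 2cos(α−β) − 2d(sin α + sin β) = -1.668290 < 0 → infeasible
RLR: c = (6 − d² + 2cos(α−β) + 2d(sin α − sin β))/8 = 0.951734; p = 2π − arccos c = 5.971227 rad; φ = atan2(cos α − cos β, d − sin α + sin β) = 2.747019 rad; t = (α − φ + p/2) mod 2π = 1.352944 rad, q = (α − β − t + p) mod 2π = 0.816956 rad → L = 1.8·(1.352944 + 5.971227 + 0.816956) = 1.8·8.141128 = 14.654030 m
LRL: c = (6 − d² + 2cos(α−β) − 2d(sin α − sin β))/8 = -0.271519; p = 2π − arccos c = 4.437418 rad; φ = atan2(cos β − cos α, d + sin α − sin β) = -0.074966 rad; t = (φ − α + p/2) mod 2π = 1.029394 rad, q = (β − α − t + p) mod 2π = 0.926166 rad → L = 1.8·(1.029394 + 4.437418 + 0.926166) = 1.8·6.392978 = 11.507361 m
Shortest: LRL with L = 11.507361 m ≈ 11.5074 m
Convert LRL to answer units (arcs ×180/π): t = 1.029394·180/π = 58.9799°, p = 4.437418·180/π = 254.2453°, q = 0.926166·180/π = 53.0654°, L = 11.5074 m.

LRL: t = 58.9799°, p = 254.2453°, q = 53.0654°, L = 11.5074 m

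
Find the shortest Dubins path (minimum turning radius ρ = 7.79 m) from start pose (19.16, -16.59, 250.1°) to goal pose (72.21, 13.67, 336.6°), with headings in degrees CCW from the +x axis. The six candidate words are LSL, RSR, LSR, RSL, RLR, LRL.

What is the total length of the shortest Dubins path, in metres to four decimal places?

78.8605 m

Let ψ = atan2(Δy, Δx) = atan2(30.26, 53.05) = 29.7007° be the start→goal bearing.
Normalize: d = |goal − start| / ρ = 61.073481/7.79 = 7.839985, α = (θ_start − ψ) mod 360° = 220.3993° = 3.846694 rad, β = (θ_goal − ψ) mod 360° = 306.8993° = 5.356404 rad.
Common terms: sin α = -0.648111, cos α = -0.761546, sin β = -0.799692, cos β = 0.600411, cos(α−β) = 0.061049, d² = 61.465361. Work in radians in the unit-radius frame; every candidate has L = ρ·(t + p + q).
LSL: p² = 2 + d² − 2cos(α−β) + 2d(sin α − sin β) = 65.720042; p = √p² = 8.106790; φ = atan2(cos β − cos α, d + sin α − sin β) = 0.168802 rad; t = (φ − α) mod 2π = 2.605294 rad, q = (β − φ) mod 2π = 5.187601 rad → L = 7.79·(2.605294 + 8.106790 + 5.187601) = 7.79·15.899685 = 123.858546 m
RSR: p² = 2 + d² − 2cos(α−β) + 2d(sin β − sin α) = 60.966486; p = √p² = 7.808104; φ = atan2(cos α − cos β, d − sin α + sin β) = -0.175325 rad; t = (α − φ) mod 2π = 4.022020 rad, q = (φ − β) mod 2π = 0.751456 rad → L = 7.79·(4.022020 + 7.808104 + 0.751456) = 7.79·12.581579 = 98.010503 m
LSR: p² = d² − 2 + 2cos(α−β) + 2d(sin α + sin β) = 36.885956; p = √p² = 6.073381; φ = atan2(−cos α − cos β, d + sin α + sin β) − atan2(−2, p) = 0.343324 rad; t = (φ − α) mod 2π = 2.779815 rad, q = (φ − β) mod 2π = 1.270106 rad → L = 7.79·(2.779815 + 6.073381 + 1.270106) = 7.79·10.123302 = 78.860523 m
RSL: p² = d² − 2 + 2cos(α−β) − 2d(sin α + sin β) = 82.288960; p = √p² = 9.071326; φ = atan2(cos α + cos β, d − sin α − sin β) − atan2(2, p) = -0.234351 rad; t = (α − φ) mod 2π = 4.081045 rad, q = (β − φ) mod 2π = 5.590755 rad → L = 7.79·(4.081045 + 9.071326 + 5.590755) = 7.79·18.743125 = 146.008948 m
RLR: c = (6 − d² + 2cos(α−β) + 2d(sin α − sin β))/8 = -6.620811, |c| > 1 → infeasible
LRL: c = (6 − d² + 2cos(α−β) − 2d(sin α − sin β))/8 = -7.215005, |c| > 1 → infeasible
Shortest: LSR with L = 78.860523 m ≈ 78.8605 m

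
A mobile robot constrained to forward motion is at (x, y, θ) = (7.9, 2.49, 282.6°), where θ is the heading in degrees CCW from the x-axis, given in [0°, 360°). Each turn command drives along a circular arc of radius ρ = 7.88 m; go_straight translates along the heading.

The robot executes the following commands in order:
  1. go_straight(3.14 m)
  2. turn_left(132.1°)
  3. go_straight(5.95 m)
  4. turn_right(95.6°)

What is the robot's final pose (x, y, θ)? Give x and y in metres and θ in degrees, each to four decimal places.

set_pose: (x, y, θ) = (7.9000, 2.4900, 282.6000°), ρ = 7.88
go_straight(3.14): x += 3.14·cos θ, y += 3.14·sin θ → (8.5850, -0.5744, 282.6000°)
turn_left(132.1°): centre at ρ to the left, rotate +132.1° → (22.7064, -3.4089, 414.7000° ≡ 54.7000°)
go_straight(5.95): x += 5.95·cos θ, y += 5.95·sin θ → (26.1446, 1.4471, 54.7000°)
turn_right(95.6°): centre at ρ to the right, rotate −95.6° → (37.7351, 2.8497, -40.9000° ≡ 319.1000°)

(37.7351, 2.8497, 319.1000°)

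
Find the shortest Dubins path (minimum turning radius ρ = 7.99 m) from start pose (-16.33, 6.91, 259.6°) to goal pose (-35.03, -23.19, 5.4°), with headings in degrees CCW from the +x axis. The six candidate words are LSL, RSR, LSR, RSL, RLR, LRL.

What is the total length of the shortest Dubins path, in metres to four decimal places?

50.4638 m

Let ψ = atan2(Δy, Δx) = atan2(-30.10, -18.70) = -121.8511° be the start→goal bearing.
Normalize: d = |goal − start| / ρ = 35.435858/7.99 = 4.435026, α = (θ_start − ψ) mod 360° = 21.4511° = 0.374393 rad, β = (θ_goal − ψ) mod 360° = 127.2511° = 2.220951 rad.
Common terms: sin α = 0.365708, cos α = 0.930730, sin β = 0.795990, cos β = -0.605310, cos(α−β) = -0.272280, d² = 19.669455. Work in radians in the unit-radius frame; every candidate has L = ρ·(t + p + q).
LSL: p² = 2 + d² − 2cos(α−β) + 2d(sin α − sin β) = 18.397388; p = √p² = 4.289218; φ = atan2(cos β − cos α, d + sin α − sin β) = -0.366250 rad; t = (φ − α) mod 2π = 5.542543 rad, q = (β − φ) mod 2π = 2.587201 rad → L = 7.99·(5.542543 + 4.289218 + 2.587201) = 7.99·12.418961 = 99.227501 m
RSR: p² = 2 + d² − 2cos(α−β) + 2d(sin β − sin α) = 26.030644; p = √p² = 5.102024; φ = atan2(cos α − cos β, d − sin α + sin β) = 0.305809 rad; t = (α − φ) mod 2π = 0.068584 rad, q = (φ − β) mod 2π = 4.368043 rad → L = 7.99·(0.068584 + 5.102024 + 4.368043) = 7.99·9.538650 = 76.213817 m
LSR: p² = d² − 2 + 2cos(α−β) + 2d(sin α + sin β) = 27.429213; p = √p² = 5.237291; φ = atan2(−cos α − cos β, d + sin α + sin β) − atan2(−2, p) = 0.306707 rad; t = (φ − α) mod 2π = 6.215499 rad, q = (φ − β) mod 2π = 4.368941 rad → L = 7.99·(6.215499 + 5.237291 + 4.368941) = 7.99·15.821730 = 126.415626 m
RSL: p² = d² − 2 + 2cos(α−β) − 2d(sin α + sin β) = 6.820577; p = √p² = 2.611623; φ = atan2(cos α + cos β, d − sin α − sin β) − atan2(2, p) = -0.554451 rad; t = (α − φ) mod 2π = 0.928844 rad, q = (β − φ) mod 2π = 2.775402 rad → L = 7.99·(0.928844 + 2.611623 + 2.775402) = 7.99·6.315870 = 50.463800 m
RLR: c = (6 − d² + 2cos(α−β) + 2d(sin α − sin β))/8 = -2.253831, |c| > 1 → infeasible
LRL: c = (6 − d² + 2cos(α−β) − 2d(sin α − sin β))/8 = -1.299673, |c| > 1 → infeasible
Shortest: RSL with L = 50.463800 m ≈ 50.4638 m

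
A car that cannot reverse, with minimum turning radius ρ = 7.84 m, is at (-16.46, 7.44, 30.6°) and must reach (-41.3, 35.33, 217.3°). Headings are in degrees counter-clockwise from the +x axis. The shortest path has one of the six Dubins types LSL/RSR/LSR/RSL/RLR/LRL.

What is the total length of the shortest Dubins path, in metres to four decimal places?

47.4858 m

Let ψ = atan2(Δy, Δx) = atan2(27.89, -24.84) = 131.6896° be the start→goal bearing.
Normalize: d = |goal − start| / ρ = 37.348062/7.84 = 4.763783, α = (θ_start − ψ) mod 360° = 258.9104° = 4.518839 rad, β = (θ_goal − ψ) mod 360° = 85.6104° = 1.494183 rad.
Common terms: sin α = -0.981328, cos α = -0.192344, sin β = 0.997067, cos β = 0.076538, cos(α−β) = -0.993171, d² = 22.693632. Work in radians in the unit-radius frame; every candidate has L = ρ·(t + p + q).
LSL: p² = 2 + d² − 2cos(α−β) + 2d(sin α − sin β) = 7.830690; p = √p² = 2.798337; φ = atan2(cos β − cos α, d + sin α − sin β) = 0.096235 rad; t = (φ − α) mod 2π = 1.860581 rad, q = (β − φ) mod 2π = 1.397949 rad → L = 7.84·(1.860581 + 2.798337 + 1.397949) = 7.84·6.056867 = 47.485835 m
RSR: p² = 2 + d² − 2cos(α−β) + 2d(sin β − sin α) = 45.529257; p = √p² = 6.747537; φ = atan2(cos α − cos β, d − sin α + sin β) = -0.039859 rad; t = (α − φ) mod 2π = 4.558698 rad, q = (φ − β) mod 2π = 4.749142 rad → L = 7.84·(4.558698 + 6.747537 + 4.749142) = 7.84·16.055378 = 125.874163 m
LSR: p² = d² − 2 + 2cos(α−β) + 2d(sin α + sin β) = 18.857246; p = √p² = 4.342493; φ = atan2(−cos α − cos β, d + sin α + sin β) − atan2(−2, p) = 0.455830 rad; t = (φ − α) mod 2π = 2.220176 rad, q = (φ − β) mod 2π = 5.244832 rad → L = 7.84·(2.220176 + 4.342493 + 5.244832) = 7.84·11.807501 = 92.570805 m
RSL: p² = d² − 2 + 2cos(α−β) − 2d(sin α + sin β) = 18.557336; p = √p² = 4.307823; φ = atan2(cos α + cos β, d − sin α − sin β) − atan2(2, p) = -0.459044 rad; t = (α − φ) mod 2π = 4.977883 rad, q = (β − φ) mod 2π = 1.953227 rad → L = 7.84·(4.977883 + 4.307823 + 1.953227) = 7.84·11.238933 = 88.113236 m
RLR: c = (6 − d² + 2cos(α−β) + 2d(sin α − sin β))/8 = -4.691157, |c| > 1 → infeasible
LRL: c = (6 − d² + 2cos(α−β) − 2d(sin α − sin β))/8 = 0.021164; p = 2π − arccos c = 4.733554 rad; φ = atan2(cos β − cos α, d + sin α − sin β) = 0.096235 rad; t = (φ − α + p/2) mod 2π = 4.227358 rad, q = (β − α − t + p) mod 2π = 3.764726 rad → L = 7.84·(4.227358 + 4.733554 + 3.764726) = 7.84·12.725638 = 99.769005 m
Shortest: LSL with L = 47.485835 m ≈ 47.4858 m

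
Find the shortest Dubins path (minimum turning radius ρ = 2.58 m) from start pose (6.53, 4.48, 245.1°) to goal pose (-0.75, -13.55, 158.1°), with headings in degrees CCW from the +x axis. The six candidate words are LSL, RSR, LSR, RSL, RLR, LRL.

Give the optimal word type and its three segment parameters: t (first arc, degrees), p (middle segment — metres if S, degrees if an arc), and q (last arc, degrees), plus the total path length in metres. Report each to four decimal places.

LSR: t = 11.8895°, p = 16.1255 m, q = 98.8895°, L = 21.1139 m

Let ψ = atan2(Δy, Δx) = atan2(-18.03, -7.28) = -111.9875° be the start→goal bearing.
Normalize: d = |goal − start| / ρ = 19.444261/2.58 = 7.536535, α = (θ_start − ψ) mod 360° = 357.0875° = 6.232352 rad, β = (θ_goal − ψ) mod 360° = 270.0875° = 4.713915 rad.
Common terms: sin α = -0.050812, cos α = 0.998708, sin β = -0.999999, cos β = 0.001526, cos(α−β) = 0.052336, d² = 56.799366. Work in radians in the unit-radius frame; every candidate has L = ρ·(t + p + q).
LSL: p² = 2 + d² − 2cos(α−β) + 2d(sin α − sin β) = 73.001860; p = √p² = 8.544113; φ = atan2(cos β − cos α, d + sin α − sin β) = -0.116976 rad; t = (φ − α) mod 2π = 6.217042 rad, q = (β − φ) mod 2π = 4.830892 rad → L = 2.58·(6.217042 + 8.544113 + 4.830892) = 2.58·19.592047 = 50.547481 m
RSR: p² = 2 + d² − 2cos(α−β) + 2d(sin β − sin α) = 44.387529; p = √p² = 6.662397; φ = atan2(cos α − cos β, d − sin α + sin β) = 0.150238 rad; t = (α − φ) mod 2π = 6.082114 rad, q = (φ − β) mod 2π = 1.719508 rad → L = 2.58·(6.082114 + 6.662397 + 1.719508) = 2.58·14.464018 = 37.317167 m
LSR: p² = d² − 2 + 2cos(α−β) + 2d(sin α + sin β) = 39.065097; p = √p² = 6.250208; φ = atan2(−cos α − cos β, d + sin α + sin β) − atan2(−2, p) = 0.156678 rad; t = (φ − α) mod 2π = 0.207511 rad, q = (φ − β) mod 2π = 1.725948 rad → L = 2.58·(0.207511 + 6.250208 + 1.725948) = 2.58·8.183667 = 21.113861 m
RSL: p² = d² − 2 + 2cos(α−β) − 2d(sin α + sin β) = 70.742979; p = √p² = 8.410885; φ = atan2(cos α + cos β, d − sin α − sin β) − atan2(2, p) = -0.117496 rad; t = (α − φ) mod 2π = 0.066663 rad, q = (β − φ) mod 2π = 4.831412 rad → L = 2.58·(0.066663 + 8.410885 + 4.831412) = 2.58·13.308959 = 34.337114 m
RLR: c = (6 − d² + 2cos(α−β) + 2d(sin α − sin β))/8 = -4.548441, |c| > 1 → infeasible
LRL: c = (6 − d² + 2cos(α−β) − 2d(sin α − sin β))/8 = -8.125232, |c| > 1 → infeasible
Shortest: LSR with L = 21.113861 m ≈ 21.1139 m
Convert LSR to answer units (arcs ×180/π): t = 0.207511·180/π = 11.8895°, p = ρ·p = 2.58·6.250208 = 16.1255 m, q = 1.725948·180/π = 98.8895°, L = 21.1139 m.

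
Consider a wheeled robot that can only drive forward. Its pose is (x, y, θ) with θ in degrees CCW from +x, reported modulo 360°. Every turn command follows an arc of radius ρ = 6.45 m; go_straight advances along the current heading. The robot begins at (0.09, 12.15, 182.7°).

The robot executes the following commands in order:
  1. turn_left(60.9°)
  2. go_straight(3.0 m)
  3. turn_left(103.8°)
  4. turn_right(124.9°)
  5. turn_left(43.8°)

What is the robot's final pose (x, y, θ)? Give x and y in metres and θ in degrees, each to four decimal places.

(-1.4756, -18.6639, 266.3000°)

set_pose: (x, y, θ) = (0.0900, 12.1500, 182.7000°), ρ = 6.45
turn_left(60.9°): centre at ρ to the left, rotate +60.9° → (-5.3835, 8.5751, 243.6000°)
go_straight(3.0): x += 3.0·cos θ, y += 3.0·sin θ → (-6.7174, 5.8879, 243.6000°)
turn_left(103.8°): centre at ρ to the left, rotate +103.8° → (-2.3471, -3.2746, 347.4000°)
turn_right(124.9°): centre at ρ to the right, rotate −124.9° → (0.6034, -14.3247, 222.5000°)
turn_left(43.8°): centre at ρ to the left, rotate +43.8° → (-1.4756, -18.6639, 266.3000°)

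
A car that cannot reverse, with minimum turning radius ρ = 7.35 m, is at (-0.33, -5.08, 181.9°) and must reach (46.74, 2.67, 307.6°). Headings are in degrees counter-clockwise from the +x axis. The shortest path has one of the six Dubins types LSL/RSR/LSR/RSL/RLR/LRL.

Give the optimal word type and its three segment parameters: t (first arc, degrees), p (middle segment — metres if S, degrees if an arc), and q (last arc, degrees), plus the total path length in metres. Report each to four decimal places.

Let ψ = atan2(Δy, Δx) = atan2(7.75, 47.07) = 9.3498° be the start→goal bearing.
Normalize: d = |goal − start| / ρ = 47.703746/7.35 = 6.490306, α = (θ_start − ψ) mod 360° = 172.5502° = 3.011570 rad, β = (θ_goal − ψ) mod 360° = 298.2502° = 5.205448 rad.
Common terms: sin α = 0.129657, cos α = -0.991559, sin β = -0.880889, cos β = 0.473323, cos(α−β) = -0.583541, d² = 42.124067. Work in radians in the unit-radius frame; every candidate has L = ρ·(t + p + q).
LSL: p² = 2 + d² − 2cos(α−β) + 2d(sin α − sin β) = 58.408652; p = √p² = 7.642555; φ = atan2(cos β − cos α, d + sin α − sin β) = 0.192868 rad; t = (φ − α) mod 2π = 3.464484 rad, q = (β − φ) mod 2π = 5.012581 rad → L = 7.35·(3.464484 + 7.642555 + 5.012581) = 7.35·16.119620 = 118.479203 m
RSR: p² = 2 + d² − 2cos(α−β) + 2d(sin β − sin α) = 32.173646; p = √p² = 5.672182; φ = atan2(cos α − cos β, d − sin α + sin β) = -0.261218 rad; t = (α − φ) mod 2π = 3.272787 rad, q = (φ − β) mod 2π = 0.816519 rad → L = 7.35·(3.272787 + 5.672182 + 0.816519) = 7.35·9.761488 = 71.746938 m
LSR: p² = d² − 2 + 2cos(α−β) + 2d(sin α + sin β) = 29.205536; p = √p² = 5.404215; φ = atan2(−cos α − cos β, d + sin α + sin β) − atan2(−2, p) = 0.444507 rad; t = (φ − α) mod 2π = 3.716123 rad, q = (φ − β) mod 2π = 1.522244 rad → L = 7.35·(3.716123 + 5.404215 + 1.522244) = 7.35·10.642581 = 78.222971 m
RSL: p² = d² − 2 + 2cos(α−β) − 2d(sin α + sin β) = 48.708433; p = √p² = 6.979143; φ = atan2(cos α + cos β, d − sin α − sin β) − atan2(2, p) = -0.350531 rad; t = (α − φ) mod 2π = 3.362101 rad, q = (β − φ) mod 2π = 5.555980 rad → L = 7.35·(3.362101 + 6.979143 + 5.555980) = 7.35·15.897224 = 116.844594 m
RLR: c = (6 − d² + 2cos(α−β) + 2d(sin α − sin β))/8 = -3.021706, |c| > 1 → infeasible
LRL: c = (6 − d² + 2cos(α−β) − 2d(sin α − sin β))/8 = -6.301082, |c| > 1 → infeasible
Shortest: RSR with L = 71.746938 m ≈ 71.7469 m
Convert RSR to answer units (arcs ×180/π): t = 3.272787·180/π = 187.5169°, p = ρ·p = 7.35·5.672182 = 41.6905 m, q = 0.816519·180/π = 46.7831°, L = 71.7469 m.

RSR: t = 187.5169°, p = 41.6905 m, q = 46.7831°, L = 71.7469 m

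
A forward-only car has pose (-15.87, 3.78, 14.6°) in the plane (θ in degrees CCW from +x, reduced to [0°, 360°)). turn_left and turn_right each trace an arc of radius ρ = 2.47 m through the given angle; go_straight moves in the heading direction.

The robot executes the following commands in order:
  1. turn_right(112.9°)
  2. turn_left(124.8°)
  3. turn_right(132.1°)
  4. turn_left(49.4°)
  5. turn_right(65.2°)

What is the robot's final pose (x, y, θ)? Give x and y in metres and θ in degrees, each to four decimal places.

(-5.3937, -9.1078, 238.6000°)

set_pose: (x, y, θ) = (-15.8700, 3.7800, 14.6000°), ρ = 2.47
turn_right(112.9°): centre at ρ to the right, rotate −112.9° → (-12.8033, 1.0332, -98.3000° ≡ 261.7000°)
turn_left(124.8°): centre at ρ to the left, rotate +124.8° → (-9.2570, -1.5338, 386.5000° ≡ 26.5000°)
turn_right(132.1°): centre at ρ to the right, rotate −132.1° → (-5.7759, -4.4086, -105.6000° ≡ 254.4000°)
turn_left(49.4°): centre at ρ to the left, rotate +49.4° → (-5.4494, -6.4469, 303.8000°)
turn_right(65.2°): centre at ρ to the right, rotate −65.2° → (-5.3937, -9.1078, 238.6000°)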